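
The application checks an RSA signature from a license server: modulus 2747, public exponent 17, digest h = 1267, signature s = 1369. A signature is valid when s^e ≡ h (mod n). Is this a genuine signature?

forged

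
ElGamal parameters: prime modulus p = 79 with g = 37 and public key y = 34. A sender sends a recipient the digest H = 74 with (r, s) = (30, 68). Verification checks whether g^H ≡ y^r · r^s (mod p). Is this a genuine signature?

genuine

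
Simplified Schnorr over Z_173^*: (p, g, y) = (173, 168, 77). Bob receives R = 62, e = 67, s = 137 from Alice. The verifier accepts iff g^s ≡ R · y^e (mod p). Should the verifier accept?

accept

g^s mod p:
Squares mod 173: 168^1≡168, 168^2≡25, 168^4≡106, 168^8≡164, 168^16≡81, 168^32≡160, 168^64≡169, 168^128≡16
137 = 128 + 8 + 1, so 168^137 ≡ 16·164·168 ≡ 28 (mod 173)
R · y^e mod p:
Squares mod 173: 77^1≡77, 77^2≡47, 77^4≡133, 77^8≡43, 77^16≡119, 77^32≡148, 77^64≡106
67 = 64 + 2 + 1, so 77^67 ≡ 106·47·77 ≡ 73 (mod 173)
62·73 = 4526 ≡ 28 (mod 173)
28 ≡ 28 (mod 173); signature holds.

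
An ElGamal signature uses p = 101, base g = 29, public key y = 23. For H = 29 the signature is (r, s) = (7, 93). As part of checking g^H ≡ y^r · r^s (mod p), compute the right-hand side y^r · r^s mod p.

23^2 = 529 ≡ 24
23^4 ≡ 24^2 = 576 ≡ 71
7 = 4 + 2 + 1, so 23^7 ≡ 71·24·23 ≡ 4 (mod 101)
7^2 = 49
7^4 ≡ 49^2 = 2401 ≡ 78
7^8 ≡ 78^2 = 6084 ≡ 24
7^16 ≡ 24^2 = 576 ≡ 71
7^32 ≡ 71^2 = 5041 ≡ 92
7^64 ≡ 92^2 = 8464 ≡ 81
93 = 64 + 16 + 8 + 4 + 1, so 7^93 ≡ 81·71·24·78·7 ≡ 55 (mod 101)
y^r · r^s ≡ 4·55 = 220 ≡ 18 (mod 101)

18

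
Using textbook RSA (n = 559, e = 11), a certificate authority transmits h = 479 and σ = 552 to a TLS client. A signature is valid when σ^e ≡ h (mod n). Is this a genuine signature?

Squares mod 559: σ^1≡552, σ^2≡49, σ^4≡165, σ^8≡393
11 = 8 + 2 + 1, so σ^11 ≡ 393·49·552 ≡ 479 (mod 559)
σ^11 mod 559 = 479 matches h.

genuine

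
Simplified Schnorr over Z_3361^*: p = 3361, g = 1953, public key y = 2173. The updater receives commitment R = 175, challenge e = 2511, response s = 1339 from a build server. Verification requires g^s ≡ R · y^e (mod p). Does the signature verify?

g^s mod p:
Squares mod 3361: 1953^1≡1953, 1953^2≡2835, 1953^4≡1074, 1953^8≡653, 1953^16≡2923, 1953^32≡267, 1953^64≡708, 1953^128≡475, 1953^256≡438, 1953^512≡267, 1953^1024≡708
1339 = 1024 + 256 + 32 + 16 + 8 + 2 + 1, so 1953^1339 ≡ 708·438·267·2923·653·2835·1953 ≡ 2057 (mod 3361)
R · y^e mod p:
Squares mod 3361: 2173^1≡2173, 2173^2≡3085, 2173^4≡2234, 2173^8≡3032, 2173^16≡689, 2173^32≡820, 2173^64≡200, 2173^128≡3029, 2173^256≡2672, 2173^512≡820, 2173^1024≡200, 2173^2048≡3029
2511 = 2048 + 256 + 128 + 64 + 8 + 4 + 2 + 1, so 2173^2511 ≡ 3029·2672·3029·200·3032·2234·3085·2173 ≡ 1585 (mod 3361)
175·1585 = 277375 ≡ 1773 (mod 3361)
2057 ≠ 1773; the check fails.

does not verify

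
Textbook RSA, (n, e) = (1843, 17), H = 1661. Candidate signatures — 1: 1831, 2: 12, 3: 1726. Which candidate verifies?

Candidate 1: Squares mod 1843: 1831^1≡1831, 1831^2≡144, 1831^4≡463, 1831^8≡581, 1831^16≡292; 17 = 16 + 1, so 1831^17 ≡ 292·1831 ≡ 182 (mod 1843)
Candidate 2: Squares mod 1843: 12^1≡12, 12^2≡144, 12^4≡463, 12^8≡581, 12^16≡292; 17 = 16 + 1, so 12^17 ≡ 292·12 ≡ 1661 (mod 1843)
  → matches H = 1661
Candidate 3: Squares mod 1843: 1726^1≡1726, 1726^2≡788, 1726^4≡1696, 1726^8≡1336, 1726^16≡872; 17 = 16 + 1, so 1726^17 ≡ 872·1726 ≡ 1184 (mod 1843)

2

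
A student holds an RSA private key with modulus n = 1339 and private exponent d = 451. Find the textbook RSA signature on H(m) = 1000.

1273

Squares mod 1339: (H(m))^1≡1000, (H(m))^2≡1106, (H(m))^4≡729, (H(m))^8≡1197, (H(m))^16≡79, (H(m))^32≡885, (H(m))^64≡1249, (H(m))^128≡66, (H(m))^256≡339
451 = 256 + 128 + 64 + 2 + 1, so (H(m))^451 ≡ 339·66·1249·1106·1000 ≡ 1273 (mod 1339)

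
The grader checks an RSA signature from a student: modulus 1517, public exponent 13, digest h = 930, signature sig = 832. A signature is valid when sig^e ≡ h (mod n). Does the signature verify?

Squares mod 1517: sig^1≡832, sig^2≡472, sig^4≡1302, sig^8≡715
13 = 8 + 4 + 1, so sig^13 ≡ 715·1302·832 ≡ 587 (mod 1517)
587 ≠ 930, so verification fails.

does not verify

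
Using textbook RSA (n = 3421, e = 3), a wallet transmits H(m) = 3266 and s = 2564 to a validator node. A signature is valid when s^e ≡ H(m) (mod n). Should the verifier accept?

Squares mod 3421: s^1≡2564, s^2≡2355
3 = 2 + 1, so s^3 ≡ 2355·2564 ≡ 155 (mod 3421)
s^3 mod 3421 = 155, but H(m) = 3266.

reject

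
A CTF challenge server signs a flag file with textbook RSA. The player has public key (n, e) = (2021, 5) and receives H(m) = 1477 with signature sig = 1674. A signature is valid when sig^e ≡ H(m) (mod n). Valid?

Squares mod 2021: sig^1≡1674, sig^2≡1170, sig^4≡683
5 = 4 + 1, so sig^5 ≡ 683·1674 ≡ 1477 (mod 2021)
Since 1477 equals the digest 1477, verification succeeds.

yes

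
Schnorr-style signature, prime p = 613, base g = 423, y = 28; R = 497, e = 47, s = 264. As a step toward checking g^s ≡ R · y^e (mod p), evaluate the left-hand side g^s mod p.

197

423^2 = 178929 ≡ 546
423^4 ≡ 546^2 = 298116 ≡ 198
423^8 ≡ 198^2 = 39204 ≡ 585
423^16 ≡ 585^2 = 342225 ≡ 171
423^32 ≡ 171^2 = 29241 ≡ 430
423^64 ≡ 430^2 = 184900 ≡ 387
423^128 ≡ 387^2 = 149769 ≡ 197
423^256 ≡ 197^2 = 38809 ≡ 190
264 = 256 + 8, so 423^264 ≡ 190·585 ≡ 197 (mod 613)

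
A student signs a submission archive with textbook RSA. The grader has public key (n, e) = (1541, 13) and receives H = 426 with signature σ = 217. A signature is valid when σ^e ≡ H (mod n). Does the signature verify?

σ^2 ≡ 217^2 = 47089 ≡ 859
σ^4 ≡ 859^2 = 737881 ≡ 1283
σ^8 ≡ 1283^2 = 1646089 ≡ 301
13 = 8 + 4 + 1, so σ^13 ≡ 301·1283·217 ≡ 590 (mod 1541)
σ^13 mod 1541 = 590, but H = 426.

does not verify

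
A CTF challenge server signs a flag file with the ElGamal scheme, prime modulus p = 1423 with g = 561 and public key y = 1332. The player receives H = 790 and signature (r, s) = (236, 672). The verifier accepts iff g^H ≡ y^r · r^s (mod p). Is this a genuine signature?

genuine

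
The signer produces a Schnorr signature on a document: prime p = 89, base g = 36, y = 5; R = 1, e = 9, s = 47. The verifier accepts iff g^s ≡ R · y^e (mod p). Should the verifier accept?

accept

g^s mod p:
Squares mod 89: 36^1≡36, 36^2≡50, 36^4≡8, 36^8≡64, 36^16≡2, 36^32≡4
47 = 32 + 8 + 4 + 2 + 1, so 36^47 ≡ 4·64·8·50·36 ≡ 20 (mod 89)
R · y^e mod p:
Squares mod 89: 5^1≡5, 5^2≡25, 5^4≡2, 5^8≡4
9 = 8 + 1, so 5^9 ≡ 4·5 ≡ 20 (mod 89)
1·20 = 20 ≡ 20 (mod 89)
20 ≡ 20 (mod 89); signature holds.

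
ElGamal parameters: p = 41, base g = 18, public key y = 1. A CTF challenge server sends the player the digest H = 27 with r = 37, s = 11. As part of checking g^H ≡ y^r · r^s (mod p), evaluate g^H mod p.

37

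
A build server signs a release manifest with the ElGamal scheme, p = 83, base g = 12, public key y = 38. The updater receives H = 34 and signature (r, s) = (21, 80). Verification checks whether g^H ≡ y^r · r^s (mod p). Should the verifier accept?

reject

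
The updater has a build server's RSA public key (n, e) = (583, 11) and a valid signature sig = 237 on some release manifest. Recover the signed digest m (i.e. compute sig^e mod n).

347

Squares mod 583: sig^1≡237, sig^2≡201, sig^4≡174, sig^8≡543
11 = 8 + 2 + 1, so sig^11 ≡ 543·201·237 ≡ 347 (mod 583)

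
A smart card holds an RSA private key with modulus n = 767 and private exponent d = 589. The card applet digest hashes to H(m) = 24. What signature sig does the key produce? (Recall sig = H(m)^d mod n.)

Squares mod 767: (H(m))^1≡24, (H(m))^2≡576, (H(m))^4≡432, (H(m))^8≡243, (H(m))^16≡757, (H(m))^32≡100, (H(m))^64≡29, (H(m))^128≡74, (H(m))^256≡107, (H(m))^512≡711
589 = 512 + 64 + 8 + 4 + 1, so (H(m))^589 ≡ 711·29·243·432·24 ≡ 50 (mod 767)

50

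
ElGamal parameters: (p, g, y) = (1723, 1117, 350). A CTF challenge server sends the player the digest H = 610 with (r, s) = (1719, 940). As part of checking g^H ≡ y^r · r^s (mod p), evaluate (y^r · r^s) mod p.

350^1719 mod 1723 = 248
1719^940 mod 1723 = 676
y^r · r^s ≡ 248·676 = 167648 ≡ 517 (mod 1723)

517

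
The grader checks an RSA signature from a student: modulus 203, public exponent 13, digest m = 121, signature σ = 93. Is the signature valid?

valid

σ^13 mod 203 = 121
σ^13 mod 203 = 121 matches m.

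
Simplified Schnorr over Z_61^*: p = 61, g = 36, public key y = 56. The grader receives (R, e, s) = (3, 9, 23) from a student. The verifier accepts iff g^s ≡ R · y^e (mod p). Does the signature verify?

does not verify

g^s mod p:
36^2 = 1296 ≡ 15
36^4 ≡ 15^2 = 225 ≡ 42
36^8 ≡ 42^2 = 1764 ≡ 56
36^16 ≡ 56^2 = 3136 ≡ 25
23 = 16 + 4 + 2 + 1, so 36^23 ≡ 25·42·15·36 ≡ 5 (mod 61)
R · y^e mod p:
56^2 = 3136 ≡ 25
56^4 ≡ 25^2 = 625 ≡ 15
56^8 ≡ 15^2 = 225 ≡ 42
9 = 8 + 1, so 56^9 ≡ 42·56 ≡ 34 (mod 61)
3·34 = 102 ≡ 41 (mod 61)
5 ≠ 41; the check fails.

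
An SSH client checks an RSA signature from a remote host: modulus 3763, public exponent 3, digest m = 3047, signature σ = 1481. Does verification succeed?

Squares mod 3763: σ^1≡1481, σ^2≡3295
3 = 2 + 1, so σ^3 ≡ 3295·1481 ≡ 3047 (mod 3763)
3047 = m, so the signature checks out.

passes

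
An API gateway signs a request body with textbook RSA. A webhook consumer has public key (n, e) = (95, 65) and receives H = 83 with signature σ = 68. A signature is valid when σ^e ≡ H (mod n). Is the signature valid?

valid

σ^65 mod 95 = 83
Since 83 equals the digest 83, verification succeeds.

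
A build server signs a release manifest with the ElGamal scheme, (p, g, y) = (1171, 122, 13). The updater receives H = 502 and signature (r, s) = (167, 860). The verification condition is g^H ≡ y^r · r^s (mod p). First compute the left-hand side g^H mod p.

720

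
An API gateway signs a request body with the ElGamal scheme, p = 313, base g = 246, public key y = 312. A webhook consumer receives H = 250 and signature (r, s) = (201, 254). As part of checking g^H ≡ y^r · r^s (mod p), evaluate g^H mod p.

246^2 = 60516 ≡ 107
246^4 ≡ 107^2 = 11449 ≡ 181
246^8 ≡ 181^2 = 32761 ≡ 209
246^16 ≡ 209^2 = 43681 ≡ 174
246^32 ≡ 174^2 = 30276 ≡ 228
246^64 ≡ 228^2 = 51984 ≡ 26
246^128 ≡ 26^2 = 676 ≡ 50
250 = 128 + 64 + 32 + 16 + 8 + 2, so 246^250 ≡ 50·26·228·174·209·107 ≡ 281 (mod 313)

281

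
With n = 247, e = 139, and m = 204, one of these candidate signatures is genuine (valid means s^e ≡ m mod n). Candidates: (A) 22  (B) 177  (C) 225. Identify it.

Candidate A: Squares mod 247: 22^1≡22, 22^2≡237, 22^4≡100, 22^8≡120, 22^16≡74, 22^32≡42, 22^64≡35, 22^128≡237; 139 = 128 + 8 + 2 + 1, so 22^139 ≡ 237·120·237·22 ≡ 204 (mod 247)
  → matches m = 204
Candidate B: Squares mod 247: 177^1≡177, 177^2≡207, 177^4≡118, 177^8≡92, 177^16≡66, 177^32≡157, 177^64≡196, 177^128≡131; 139 = 128 + 8 + 2 + 1, so 177^139 ≡ 131·92·207·177 ≡ 213 (mod 247)
Candidate C: Squares mod 247: 225^1≡225, 225^2≡237, 225^4≡100, 225^8≡120, 225^16≡74, 225^32≡42, 225^64≡35, 225^128≡237; 139 = 128 + 8 + 2 + 1, so 225^139 ≡ 237·120·237·225 ≡ 43 (mod 247)

A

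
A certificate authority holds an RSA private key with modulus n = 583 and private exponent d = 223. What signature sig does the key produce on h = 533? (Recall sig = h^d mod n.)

323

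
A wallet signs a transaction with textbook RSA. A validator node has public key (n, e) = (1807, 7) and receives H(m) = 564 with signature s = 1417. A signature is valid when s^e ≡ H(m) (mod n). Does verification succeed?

fails

s^2 ≡ 1417^2 = 2007889 ≡ 312
s^4 ≡ 312^2 = 97344 ≡ 1573
7 = 4 + 2 + 1, so s^7 ≡ 1573·312·1417 ≡ 221 (mod 1807)
s^7 mod 1807 = 221, but H(m) = 564.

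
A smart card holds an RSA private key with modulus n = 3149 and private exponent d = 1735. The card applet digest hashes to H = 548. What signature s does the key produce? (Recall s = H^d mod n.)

1515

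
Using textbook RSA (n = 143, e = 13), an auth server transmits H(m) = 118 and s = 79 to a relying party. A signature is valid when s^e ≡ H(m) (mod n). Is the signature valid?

s^2 ≡ 79^2 = 6241 ≡ 92
s^4 ≡ 92^2 = 8464 ≡ 27
s^8 ≡ 27^2 = 729 ≡ 14
13 = 8 + 4 + 1, so s^13 ≡ 14·27·79 ≡ 118 (mod 143)
s^13 mod 143 = 118 matches H(m).

valid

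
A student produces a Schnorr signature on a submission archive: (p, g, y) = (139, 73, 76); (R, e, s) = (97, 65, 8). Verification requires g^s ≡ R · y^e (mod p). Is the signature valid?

valid

g^s mod p:
73^8 mod 139 = 86
R · y^e mod p:
76^65 mod 139 = 84
97·84 = 8148 ≡ 86 (mod 139)
86 ≡ 86 (mod 139); signature holds.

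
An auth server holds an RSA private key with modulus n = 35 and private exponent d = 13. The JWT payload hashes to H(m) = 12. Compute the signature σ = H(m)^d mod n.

Squares mod 35: (H(m))^1≡12, (H(m))^2≡4, (H(m))^4≡16, (H(m))^8≡11
13 = 8 + 4 + 1, so (H(m))^13 ≡ 11·16·12 ≡ 12 (mod 35)

12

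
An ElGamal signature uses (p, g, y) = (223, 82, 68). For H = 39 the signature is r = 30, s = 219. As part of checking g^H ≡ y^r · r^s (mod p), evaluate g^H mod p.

34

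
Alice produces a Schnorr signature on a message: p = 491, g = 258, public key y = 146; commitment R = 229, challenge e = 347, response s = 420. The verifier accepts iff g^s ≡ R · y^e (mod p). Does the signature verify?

g^s mod p:
258^2 = 66564 ≡ 279
258^4 ≡ 279^2 = 77841 ≡ 263
258^8 ≡ 263^2 = 69169 ≡ 429
258^16 ≡ 429^2 = 184041 ≡ 407
258^32 ≡ 407^2 = 165649 ≡ 182
258^64 ≡ 182^2 = 33124 ≡ 227
258^128 ≡ 227^2 = 51529 ≡ 465
258^256 ≡ 465^2 = 216225 ≡ 185
420 = 256 + 128 + 32 + 4, so 258^420 ≡ 185·465·182·263 ≡ 332 (mod 491)
R · y^e mod p:
146^2 = 21316 ≡ 203
146^4 ≡ 203^2 = 41209 ≡ 456
146^8 ≡ 456^2 = 207936 ≡ 243
146^16 ≡ 243^2 = 59049 ≡ 129
146^32 ≡ 129^2 = 16641 ≡ 438
146^64 ≡ 438^2 = 191844 ≡ 354
146^128 ≡ 354^2 = 125316 ≡ 111
146^256 ≡ 111^2 = 12321 ≡ 46
347 = 256 + 64 + 16 + 8 + 2 + 1, so 146^347 ≡ 46·354·129·243·203·146 ≡ 456 (mod 491)
229·456 = 104424 ≡ 332 (mod 491)
332 ≡ 332 (mod 491); signature holds.

verifies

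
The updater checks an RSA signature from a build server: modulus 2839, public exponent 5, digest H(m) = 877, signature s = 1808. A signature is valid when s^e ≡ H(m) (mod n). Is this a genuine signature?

Squares mod 2839: s^1≡1808, s^2≡1175, s^4≡871
5 = 4 + 1, so s^5 ≡ 871·1808 ≡ 1962 (mod 2839)
s^5 mod 2839 = 1962, but H(m) = 877.

forged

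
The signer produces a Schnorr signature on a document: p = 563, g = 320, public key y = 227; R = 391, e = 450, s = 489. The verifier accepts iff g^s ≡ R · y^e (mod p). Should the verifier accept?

g^s mod p:
320^2 = 102400 ≡ 497
320^4 ≡ 497^2 = 247009 ≡ 415
320^8 ≡ 415^2 = 172225 ≡ 510
320^16 ≡ 510^2 = 260100 ≡ 557
320^32 ≡ 557^2 = 310249 ≡ 36
320^64 ≡ 36^2 = 1296 ≡ 170
320^128 ≡ 170^2 = 28900 ≡ 187
320^256 ≡ 187^2 = 34969 ≡ 63
489 = 256 + 128 + 64 + 32 + 8 + 1, so 320^489 ≡ 63·187·170·36·510·320 ≡ 446 (mod 563)
R · y^e mod p:
227^2 = 51529 ≡ 296
227^4 ≡ 296^2 = 87616 ≡ 351
227^8 ≡ 351^2 = 123201 ≡ 467
227^16 ≡ 467^2 = 218089 ≡ 208
227^32 ≡ 208^2 = 43264 ≡ 476
227^64 ≡ 476^2 = 226576 ≡ 250
227^128 ≡ 250^2 = 62500 ≡ 7
227^256 ≡ 7^2 = 49
450 = 256 + 128 + 64 + 2, so 227^450 ≡ 49·7·250·296 ≡ 271 (mod 563)
391·271 = 105961 ≡ 117 (mod 563)
446 ≠ 117; the check fails.

reject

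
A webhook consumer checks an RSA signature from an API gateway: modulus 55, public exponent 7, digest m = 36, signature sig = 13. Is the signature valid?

invalid

sig^7 mod 55 = 7
7 ≠ 36, so verification fails.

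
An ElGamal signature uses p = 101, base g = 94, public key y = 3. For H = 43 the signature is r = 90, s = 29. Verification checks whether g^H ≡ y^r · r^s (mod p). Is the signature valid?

valid

Left side g^H mod p:
94^43 mod 101 = 55
Right side y^r · r^s mod p:
3^90 mod 101 = 14
90^29 mod 101 = 40
14·40 = 560 ≡ 55 (mod 101)
55 ≡ 55 (mod 101), so the signature is genuine.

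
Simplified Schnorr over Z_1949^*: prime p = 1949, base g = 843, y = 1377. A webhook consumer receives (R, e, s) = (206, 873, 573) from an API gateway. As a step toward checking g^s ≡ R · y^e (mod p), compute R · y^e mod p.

68

1377^2 = 1896129 ≡ 1701
1377^4 ≡ 1701^2 = 2893401 ≡ 1085
1377^8 ≡ 1085^2 = 1177225 ≡ 29
1377^16 ≡ 29^2 = 841
1377^32 ≡ 841^2 = 707281 ≡ 1743
1377^64 ≡ 1743^2 = 3038049 ≡ 1507
1377^128 ≡ 1507^2 = 2271049 ≡ 464
1377^256 ≡ 464^2 = 215296 ≡ 906
1377^512 ≡ 906^2 = 820836 ≡ 307
873 = 512 + 256 + 64 + 32 + 8 + 1, so 1377^873 ≡ 307·906·1507·1743·29·1377 ≡ 568 (mod 1949)
R · y^e ≡ 206·568 = 117008 ≡ 68 (mod 1949)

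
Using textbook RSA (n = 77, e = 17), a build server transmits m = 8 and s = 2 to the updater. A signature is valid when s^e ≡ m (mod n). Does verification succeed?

fails

Squares mod 77: s^1≡2, s^2≡4, s^4≡16, s^8≡25, s^16≡9
17 = 16 + 1, so s^17 ≡ 9·2 ≡ 18 (mod 77)
18 ≠ 8, so verification fails.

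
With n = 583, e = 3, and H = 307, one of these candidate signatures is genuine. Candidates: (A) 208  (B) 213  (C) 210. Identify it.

Candidate A: Squares mod 583: 208^1≡208, 208^2≡122; 3 = 2 + 1, so 208^3 ≡ 122·208 ≡ 307 (mod 583)
  → matches H = 307
Candidate B: Squares mod 583: 213^1≡213, 213^2≡478; 3 = 2 + 1, so 213^3 ≡ 478·213 ≡ 372 (mod 583)
Candidate C: Squares mod 583: 210^1≡210, 210^2≡375; 3 = 2 + 1, so 210^3 ≡ 375·210 ≡ 45 (mod 583)

A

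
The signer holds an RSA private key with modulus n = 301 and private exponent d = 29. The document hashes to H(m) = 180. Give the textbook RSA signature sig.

94

(H(m))^2 ≡ 180^2 = 32400 ≡ 193
(H(m))^4 ≡ 193^2 = 37249 ≡ 226
(H(m))^8 ≡ 226^2 = 51076 ≡ 207
(H(m))^16 ≡ 207^2 = 42849 ≡ 107
29 = 16 + 8 + 4 + 1, so (H(m))^29 ≡ 107·207·226·180 ≡ 94 (mod 301)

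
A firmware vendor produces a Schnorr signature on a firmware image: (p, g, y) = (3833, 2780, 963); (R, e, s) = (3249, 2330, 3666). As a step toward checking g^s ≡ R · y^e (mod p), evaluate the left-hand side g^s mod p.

2780^2 = 7728400 ≡ 1072
2780^4 ≡ 1072^2 = 1149184 ≡ 3117
2780^8 ≡ 3117^2 = 9715689 ≡ 2867
2780^16 ≡ 2867^2 = 8219689 ≡ 1737
2780^32 ≡ 1737^2 = 3017169 ≡ 598
2780^64 ≡ 598^2 = 357604 ≡ 1135
2780^128 ≡ 1135^2 = 1288225 ≡ 337
2780^256 ≡ 337^2 = 113569 ≡ 2412
2780^512 ≡ 2412^2 = 5817744 ≡ 3083
2780^1024 ≡ 3083^2 = 9504889 ≡ 2882
2780^2048 ≡ 2882^2 = 8305924 ≡ 3646
3666 = 2048 + 1024 + 512 + 64 + 16 + 2, so 2780^3666 ≡ 3646·2882·3083·1135·1737·1072 ≡ 1371 (mod 3833)

1371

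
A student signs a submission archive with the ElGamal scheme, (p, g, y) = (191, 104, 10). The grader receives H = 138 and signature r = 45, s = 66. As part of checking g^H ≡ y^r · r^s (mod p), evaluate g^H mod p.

104^2 = 10816 ≡ 120
104^4 ≡ 120^2 = 14400 ≡ 75
104^8 ≡ 75^2 = 5625 ≡ 86
104^16 ≡ 86^2 = 7396 ≡ 138
104^32 ≡ 138^2 = 19044 ≡ 135
104^64 ≡ 135^2 = 18225 ≡ 80
104^128 ≡ 80^2 = 6400 ≡ 97
138 = 128 + 8 + 2, so 104^138 ≡ 97·86·120 ≡ 9 (mod 191)

9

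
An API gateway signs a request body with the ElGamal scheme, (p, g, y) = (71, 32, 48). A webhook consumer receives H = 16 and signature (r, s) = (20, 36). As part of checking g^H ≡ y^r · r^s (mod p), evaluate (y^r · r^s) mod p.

48^2 = 2304 ≡ 32
48^4 ≡ 32^2 = 1024 ≡ 30
48^8 ≡ 30^2 = 900 ≡ 48
48^16 ≡ 48^2 = 2304 ≡ 32
20 = 16 + 4, so 48^20 ≡ 32·30 ≡ 37 (mod 71)
20^2 = 400 ≡ 45
20^4 ≡ 45^2 = 2025 ≡ 37
20^8 ≡ 37^2 = 1369 ≡ 20
20^16 ≡ 20^2 = 400 ≡ 45
20^32 ≡ 45^2 = 2025 ≡ 37
36 = 32 + 4, so 20^36 ≡ 37·37 ≡ 20 (mod 71)
y^r · r^s ≡ 37·20 = 740 ≡ 30 (mod 71)

30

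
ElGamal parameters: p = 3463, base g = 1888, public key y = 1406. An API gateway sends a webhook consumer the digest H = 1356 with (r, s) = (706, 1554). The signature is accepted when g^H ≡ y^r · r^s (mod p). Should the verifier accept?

Left side g^H mod p:
Squares mod 3463: 1888^1≡1888, 1888^2≡1117, 1888^4≡1009, 1888^8≡3422, 1888^16≡1681, 1888^32≡3416, 1888^64≡2209, 1888^128≡314, 1888^256≡1632, 1888^512≡377, 1888^1024≡146
1356 = 1024 + 256 + 64 + 8 + 4, so 1888^1356 ≡ 146·1632·2209·3422·1009 ≡ 2809 (mod 3463)
Right side y^r · r^s mod p:
Squares mod 3463: 1406^1≡1406, 1406^2≡2926, 1406^4≡940, 1406^8≡535, 1406^16≡2259, 1406^32≡2082, 1406^64≡2511, 1406^128≡2461, 1406^256≡3197, 1406^512≡1496
706 = 512 + 128 + 64 + 2, so 1406^706 ≡ 1496·2461·2511·2926 ≡ 629 (mod 3463)
Squares mod 3463: 706^1≡706, 706^2≡3227, 706^4≡288, 706^8≡3295, 706^16≡520, 706^32≡286, 706^64≡2147, 706^128≡356, 706^256≡2068, 706^512≡3282, 706^1024≡1594
1554 = 1024 + 512 + 16 + 2, so 706^1554 ≡ 1594·3282·520·3227 ≡ 2313 (mod 3463)
629·2313 = 1454877 ≡ 417 (mod 3463)
2809 ≠ 417, so verification fails.

reject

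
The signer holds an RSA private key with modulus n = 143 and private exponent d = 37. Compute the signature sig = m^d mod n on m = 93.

80

Squares mod 143: m^1≡93, m^2≡69, m^4≡42, m^8≡48, m^16≡16, m^32≡113
37 = 32 + 4 + 1, so m^37 ≡ 113·42·93 ≡ 80 (mod 143)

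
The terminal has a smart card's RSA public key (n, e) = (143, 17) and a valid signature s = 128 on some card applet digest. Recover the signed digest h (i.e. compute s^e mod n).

Squares mod 143: s^1≡128, s^2≡82, s^4≡3, s^8≡9, s^16≡81
17 = 16 + 1, so s^17 ≡ 81·128 ≡ 72 (mod 143)

72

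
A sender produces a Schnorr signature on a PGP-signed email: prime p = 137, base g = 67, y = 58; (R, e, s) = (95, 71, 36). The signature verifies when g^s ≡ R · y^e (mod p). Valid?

yes

g^s mod p:
Squares mod 137: 67^1≡67, 67^2≡105, 67^4≡65, 67^8≡115, 67^16≡73, 67^32≡123
36 = 32 + 4, so 67^36 ≡ 123·65 ≡ 49 (mod 137)
R · y^e mod p:
Squares mod 137: 58^1≡58, 58^2≡76, 58^4≡22, 58^8≡73, 58^16≡123, 58^32≡59, 58^64≡56
71 = 64 + 4 + 2 + 1, so 58^71 ≡ 56·22·76·58 ≡ 113 (mod 137)
95·113 = 10735 ≡ 49 (mod 137)
49 ≡ 49 (mod 137); signature holds.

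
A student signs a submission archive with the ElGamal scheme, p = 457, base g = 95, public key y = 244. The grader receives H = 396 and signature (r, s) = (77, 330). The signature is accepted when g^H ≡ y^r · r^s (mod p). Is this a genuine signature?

Left side g^H mod p:
95^2 = 9025 ≡ 342
95^4 ≡ 342^2 = 116964 ≡ 429
95^8 ≡ 429^2 = 184041 ≡ 327
95^16 ≡ 327^2 = 106929 ≡ 448
95^32 ≡ 448^2 = 200704 ≡ 81
95^64 ≡ 81^2 = 6561 ≡ 163
95^128 ≡ 163^2 = 26569 ≡ 63
95^256 ≡ 63^2 = 3969 ≡ 313
396 = 256 + 128 + 8 + 4, so 95^396 ≡ 313·63·327·429 ≡ 283 (mod 457)
Right side y^r · r^s mod p:
244^2 = 59536 ≡ 126
244^4 ≡ 126^2 = 15876 ≡ 338
244^8 ≡ 338^2 = 114244 ≡ 451
244^16 ≡ 451^2 = 203401 ≡ 36
244^32 ≡ 36^2 = 1296 ≡ 382
244^64 ≡ 382^2 = 145924 ≡ 141
77 = 64 + 8 + 4 + 1, so 244^77 ≡ 141·451·338·244 ≡ 249 (mod 457)
77^2 = 5929 ≡ 445
77^4 ≡ 445^2 = 198025 ≡ 144
77^8 ≡ 144^2 = 20736 ≡ 171
77^16 ≡ 171^2 = 29241 ≡ 450
77^32 ≡ 450^2 = 202500 ≡ 49
77^64 ≡ 49^2 = 2401 ≡ 116
77^128 ≡ 116^2 = 13456 ≡ 203
77^256 ≡ 203^2 = 41209 ≡ 79
330 = 256 + 64 + 8 + 2, so 77^330 ≡ 79·116·171·445 ≡ 108 (mod 457)
249·108 = 26892 ≡ 386 (mod 457)
283 ≠ 386, so verification fails.

forged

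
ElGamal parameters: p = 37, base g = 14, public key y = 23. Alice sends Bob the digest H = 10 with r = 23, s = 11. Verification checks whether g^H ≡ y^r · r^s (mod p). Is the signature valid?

Left side g^H mod p:
14^2 = 196 ≡ 11
14^4 ≡ 11^2 = 121 ≡ 10
14^8 ≡ 10^2 = 100 ≡ 26
10 = 8 + 2, so 14^10 ≡ 26·11 ≡ 27 (mod 37)
Right side y^r · r^s mod p:
23^2 = 529 ≡ 11
23^4 ≡ 11^2 = 121 ≡ 10
23^8 ≡ 10^2 = 100 ≡ 26
23^16 ≡ 26^2 = 676 ≡ 10
23 = 16 + 4 + 2 + 1, so 23^23 ≡ 10·10·11·23 ≡ 29 (mod 37)
23^2 = 529 ≡ 11
23^4 ≡ 11^2 = 121 ≡ 10
23^8 ≡ 10^2 = 100 ≡ 26
11 = 8 + 2 + 1, so 23^11 ≡ 26·11·23 ≡ 29 (mod 37)
29·29 = 841 ≡ 27 (mod 37)
27 ≡ 27 (mod 37), so the signature is genuine.

valid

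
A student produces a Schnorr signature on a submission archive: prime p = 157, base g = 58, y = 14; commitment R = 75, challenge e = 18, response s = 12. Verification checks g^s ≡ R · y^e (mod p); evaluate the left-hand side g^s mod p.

46

Squares mod 157: 58^1≡58, 58^2≡67, 58^4≡93, 58^8≡14
12 = 8 + 4, so 58^12 ≡ 14·93 ≡ 46 (mod 157)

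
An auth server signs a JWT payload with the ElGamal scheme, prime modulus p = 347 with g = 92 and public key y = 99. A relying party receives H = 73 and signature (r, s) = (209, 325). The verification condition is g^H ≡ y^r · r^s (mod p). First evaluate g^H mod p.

92^2 = 8464 ≡ 136
92^4 ≡ 136^2 = 18496 ≡ 105
92^8 ≡ 105^2 = 11025 ≡ 268
92^16 ≡ 268^2 = 71824 ≡ 342
92^32 ≡ 342^2 = 116964 ≡ 25
92^64 ≡ 25^2 = 625 ≡ 278
73 = 64 + 8 + 1, so 92^73 ≡ 278·268·92 ≡ 77 (mod 347)

77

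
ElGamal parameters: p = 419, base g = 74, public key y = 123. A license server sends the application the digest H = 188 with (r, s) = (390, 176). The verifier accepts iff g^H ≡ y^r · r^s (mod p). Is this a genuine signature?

Left side g^H mod p:
Squares mod 419: 74^1≡74, 74^2≡29, 74^4≡3, 74^8≡9, 74^16≡81, 74^32≡276, 74^64≡337, 74^128≡20
188 = 128 + 32 + 16 + 8 + 4, so 74^188 ≡ 20·276·81·9·3 ≡ 12 (mod 419)
Right side y^r · r^s mod p:
Squares mod 419: 123^1≡123, 123^2≡45, 123^4≡349, 123^8≡291, 123^16≡43, 123^32≡173, 123^64≡180, 123^128≡137, 123^256≡333
390 = 256 + 128 + 4 + 2, so 123^390 ≡ 333·137·349·45 ≡ 375 (mod 419)
Squares mod 419: 390^1≡390, 390^2≡3, 390^4≡9, 390^8≡81, 390^16≡276, 390^32≡337, 390^64≡20, 390^128≡400
176 = 128 + 32 + 16, so 390^176 ≡ 400·337·276 ≡ 114 (mod 419)
375·114 = 42750 ≡ 12 (mod 419)
12 ≡ 12 (mod 419), so the signature is genuine.

genuine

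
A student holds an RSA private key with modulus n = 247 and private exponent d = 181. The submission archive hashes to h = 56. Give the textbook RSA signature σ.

h^2 ≡ 56^2 = 3136 ≡ 172
h^4 ≡ 172^2 = 29584 ≡ 191
h^8 ≡ 191^2 = 36481 ≡ 172
h^16 ≡ 172^2 = 29584 ≡ 191
h^32 ≡ 191^2 = 36481 ≡ 172
h^64 ≡ 172^2 = 29584 ≡ 191
h^128 ≡ 191^2 = 36481 ≡ 172
181 = 128 + 32 + 16 + 4 + 1, so h^181 ≡ 172·172·191·191·56 ≡ 56 (mod 247)

56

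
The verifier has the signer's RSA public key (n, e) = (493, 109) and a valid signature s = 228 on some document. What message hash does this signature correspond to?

s^2 ≡ 228^2 = 51984 ≡ 219
s^4 ≡ 219^2 = 47961 ≡ 140
s^8 ≡ 140^2 = 19600 ≡ 373
s^16 ≡ 373^2 = 139129 ≡ 103
s^32 ≡ 103^2 = 10609 ≡ 256
s^64 ≡ 256^2 = 65536 ≡ 460
109 = 64 + 32 + 8 + 4 + 1, so s^109 ≡ 460·256·373·140·228 ≡ 227 (mod 493)

227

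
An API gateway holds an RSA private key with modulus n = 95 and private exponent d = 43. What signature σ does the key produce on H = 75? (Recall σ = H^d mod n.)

75

Squares mod 95: H^1≡75, H^2≡20, H^4≡20, H^8≡20, H^16≡20, H^32≡20
43 = 32 + 8 + 2 + 1, so H^43 ≡ 20·20·20·75 ≡ 75 (mod 95)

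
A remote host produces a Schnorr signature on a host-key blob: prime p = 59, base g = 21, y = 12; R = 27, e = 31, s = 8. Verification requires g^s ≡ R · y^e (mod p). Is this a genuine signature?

g^s mod p:
21^2 = 441 ≡ 28
21^4 ≡ 28^2 = 784 ≡ 17
21^8 ≡ 17^2 = 289 ≡ 53
R · y^e mod p:
12^2 = 144 ≡ 26
12^4 ≡ 26^2 = 676 ≡ 27
12^8 ≡ 27^2 = 729 ≡ 21
12^16 ≡ 21^2 = 441 ≡ 28
31 = 16 + 8 + 4 + 2 + 1, so 12^31 ≡ 28·21·27·26·12 ≡ 26 (mod 59)
27·26 = 702 ≡ 53 (mod 59)
53 ≡ 53 (mod 59); signature holds.

genuine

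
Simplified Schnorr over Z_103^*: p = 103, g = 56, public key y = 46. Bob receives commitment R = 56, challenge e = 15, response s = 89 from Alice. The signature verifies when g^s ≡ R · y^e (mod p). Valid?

g^s mod p:
Squares mod 103: 56^1≡56, 56^2≡46, 56^4≡56, 56^8≡46, 56^16≡56, 56^32≡46, 56^64≡56
89 = 64 + 16 + 8 + 1, so 56^89 ≡ 56·56·46·56 ≡ 46 (mod 103)
R · y^e mod p:
Squares mod 103: 46^1≡46, 46^2≡56, 46^4≡46, 46^8≡56
15 = 8 + 4 + 2 + 1, so 46^15 ≡ 56·46·56·46 ≡ 1 (mod 103)
56·1 = 56 ≡ 56 (mod 103)
46 ≠ 56; the check fails.

no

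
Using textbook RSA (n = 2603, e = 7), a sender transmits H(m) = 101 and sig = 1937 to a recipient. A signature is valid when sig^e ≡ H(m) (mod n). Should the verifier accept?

sig^2 ≡ 1937^2 = 3751969 ≡ 1046
sig^4 ≡ 1046^2 = 1094116 ≡ 856
7 = 4 + 2 + 1, so sig^7 ≡ 856·1046·1937 ≡ 854 (mod 2603)
854 ≠ 101, so verification fails.

reject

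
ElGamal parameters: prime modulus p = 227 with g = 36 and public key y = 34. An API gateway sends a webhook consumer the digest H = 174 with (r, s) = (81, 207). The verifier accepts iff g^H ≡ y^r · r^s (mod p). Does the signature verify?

verifies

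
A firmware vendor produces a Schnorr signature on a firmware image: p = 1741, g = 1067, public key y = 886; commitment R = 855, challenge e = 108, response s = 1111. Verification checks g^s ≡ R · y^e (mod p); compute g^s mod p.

674

1067^2 = 1138489 ≡ 1616
1067^4 ≡ 1616^2 = 2611456 ≡ 1697
1067^8 ≡ 1697^2 = 2879809 ≡ 195
1067^16 ≡ 195^2 = 38025 ≡ 1464
1067^32 ≡ 1464^2 = 2143296 ≡ 125
1067^64 ≡ 125^2 = 15625 ≡ 1697
1067^128 ≡ 1697^2 = 2879809 ≡ 195
1067^256 ≡ 195^2 = 38025 ≡ 1464
1067^512 ≡ 1464^2 = 2143296 ≡ 125
1067^1024 ≡ 125^2 = 15625 ≡ 1697
1111 = 1024 + 64 + 16 + 4 + 2 + 1, so 1067^1111 ≡ 1697·1697·1464·1697·1616·1067 ≡ 674 (mod 1741)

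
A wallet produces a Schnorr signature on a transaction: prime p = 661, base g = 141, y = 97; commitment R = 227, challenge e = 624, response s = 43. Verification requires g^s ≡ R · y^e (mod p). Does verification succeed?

fails

g^s mod p:
141^2 = 19881 ≡ 51
141^4 ≡ 51^2 = 2601 ≡ 618
141^8 ≡ 618^2 = 381924 ≡ 527
141^16 ≡ 527^2 = 277729 ≡ 109
141^32 ≡ 109^2 = 11881 ≡ 644
43 = 32 + 8 + 2 + 1, so 141^43 ≡ 644·527·51·141 ≡ 196 (mod 661)
R · y^e mod p:
97^2 = 9409 ≡ 155
97^4 ≡ 155^2 = 24025 ≡ 229
97^8 ≡ 229^2 = 52441 ≡ 222
97^16 ≡ 222^2 = 49284 ≡ 370
97^32 ≡ 370^2 = 136900 ≡ 73
97^64 ≡ 73^2 = 5329 ≡ 41
97^128 ≡ 41^2 = 1681 ≡ 359
97^256 ≡ 359^2 = 128881 ≡ 647
97^512 ≡ 647^2 = 418609 ≡ 196
624 = 512 + 64 + 32 + 16, so 97^624 ≡ 196·41·73·370 ≡ 451 (mod 661)
227·451 = 102377 ≡ 583 (mod 661)
196 ≠ 583; the check fails.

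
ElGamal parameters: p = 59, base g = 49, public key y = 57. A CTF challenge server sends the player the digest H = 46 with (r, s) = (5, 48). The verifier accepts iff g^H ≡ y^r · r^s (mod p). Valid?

Left side g^H mod p:
49^2 = 2401 ≡ 41
49^4 ≡ 41^2 = 1681 ≡ 29
49^8 ≡ 29^2 = 841 ≡ 15
49^16 ≡ 15^2 = 225 ≡ 48
49^32 ≡ 48^2 = 2304 ≡ 3
46 = 32 + 8 + 4 + 2, so 49^46 ≡ 3·15·29·41 ≡ 51 (mod 59)
Right side y^r · r^s mod p:
57^2 = 3249 ≡ 4
57^4 ≡ 4^2 = 16
5 = 4 + 1, so 57^5 ≡ 16·57 ≡ 27 (mod 59)
5^2 = 25
5^4 ≡ 25^2 = 625 ≡ 35
5^8 ≡ 35^2 = 1225 ≡ 45
5^16 ≡ 45^2 = 2025 ≡ 19
5^32 ≡ 19^2 = 361 ≡ 7
48 = 32 + 16, so 5^48 ≡ 7·19 ≡ 15 (mod 59)
27·15 = 405 ≡ 51 (mod 59)
51 ≡ 51 (mod 59), so the signature is genuine.

yes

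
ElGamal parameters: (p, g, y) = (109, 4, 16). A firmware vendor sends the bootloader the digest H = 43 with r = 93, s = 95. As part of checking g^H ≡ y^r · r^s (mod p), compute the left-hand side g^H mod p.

Squares mod 109: 4^1≡4, 4^2≡16, 4^4≡38, 4^8≡27, 4^16≡75, 4^32≡66
43 = 32 + 8 + 2 + 1, so 4^43 ≡ 66·27·16·4 ≡ 34 (mod 109)

34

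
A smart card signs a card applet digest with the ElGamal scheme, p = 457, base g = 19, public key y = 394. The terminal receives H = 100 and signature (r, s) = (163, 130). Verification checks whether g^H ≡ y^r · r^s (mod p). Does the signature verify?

Left side g^H mod p:
19^100 mod 457 = 345
Right side y^r · r^s mod p:
394^163 mod 457 = 196
163^130 mod 457 = 450
196·450 = 88200 ≡ 456 (mod 457)
345 ≠ 456, so verification fails.

does not verify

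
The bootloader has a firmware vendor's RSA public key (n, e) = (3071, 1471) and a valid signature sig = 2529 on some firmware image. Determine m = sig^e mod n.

sig^1471 mod 3071 = 2016

2016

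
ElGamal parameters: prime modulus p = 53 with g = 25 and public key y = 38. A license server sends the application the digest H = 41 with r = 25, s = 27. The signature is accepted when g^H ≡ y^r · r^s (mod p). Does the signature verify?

Left side g^H mod p:
25^2 = 625 ≡ 42
25^4 ≡ 42^2 = 1764 ≡ 15
25^8 ≡ 15^2 = 225 ≡ 13
25^16 ≡ 13^2 = 169 ≡ 10
25^32 ≡ 10^2 = 100 ≡ 47
41 = 32 + 8 + 1, so 25^41 ≡ 47·13·25 ≡ 11 (mod 53)
Right side y^r · r^s mod p:
38^2 = 1444 ≡ 13
38^4 ≡ 13^2 = 169 ≡ 10
38^8 ≡ 10^2 = 100 ≡ 47
38^16 ≡ 47^2 = 2209 ≡ 36
25 = 16 + 8 + 1, so 38^25 ≡ 36·47·38 ≡ 7 (mod 53)
25^2 = 625 ≡ 42
25^4 ≡ 42^2 = 1764 ≡ 15
25^8 ≡ 15^2 = 225 ≡ 13
25^16 ≡ 13^2 = 169 ≡ 10
27 = 16 + 8 + 2 + 1, so 25^27 ≡ 10·13·42·25 ≡ 25 (mod 53)
7·25 = 175 ≡ 16 (mod 53)
11 ≠ 16, so verification fails.

does not verify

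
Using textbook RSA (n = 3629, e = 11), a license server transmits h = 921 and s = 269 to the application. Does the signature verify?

does not verify

Squares mod 3629: s^1≡269, s^2≡3410, s^4≡784, s^8≡1355
11 = 8 + 2 + 1, so s^11 ≡ 1355·3410·269 ≡ 2708 (mod 3629)
2708 ≠ 921, so verification fails.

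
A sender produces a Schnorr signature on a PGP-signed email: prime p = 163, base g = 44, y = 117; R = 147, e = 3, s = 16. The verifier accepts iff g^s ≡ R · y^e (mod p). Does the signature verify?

g^s mod p:
44^16 mod 163 = 118
R · y^e mod p:
117^3 mod 163 = 138
147·138 = 20286 ≡ 74 (mod 163)
118 ≠ 74; the check fails.

does not verify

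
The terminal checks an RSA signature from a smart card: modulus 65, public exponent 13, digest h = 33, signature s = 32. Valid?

no

s^13 mod 65 = 32
The recovered value 32 does not match the digest 33.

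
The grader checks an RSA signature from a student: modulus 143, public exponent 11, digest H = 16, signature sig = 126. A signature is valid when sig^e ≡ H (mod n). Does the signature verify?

sig^2 ≡ 126^2 = 15876 ≡ 3
sig^4 ≡ 3^2 = 9
sig^8 ≡ 9^2 = 81
11 = 8 + 2 + 1, so sig^11 ≡ 81·3·126 ≡ 16 (mod 143)
16 = H, so the signature checks out.

verifies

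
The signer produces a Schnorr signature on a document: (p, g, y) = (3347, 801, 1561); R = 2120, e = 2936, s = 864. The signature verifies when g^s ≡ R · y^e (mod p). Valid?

no

g^s mod p:
801^2 = 641601 ≡ 2324
801^4 ≡ 2324^2 = 5400976 ≡ 2265
801^8 ≡ 2265^2 = 5130225 ≡ 2621
801^16 ≡ 2621^2 = 6869641 ≡ 1597
801^32 ≡ 1597^2 = 2550409 ≡ 3342
801^64 ≡ 3342^2 = 11168964 ≡ 25
801^128 ≡ 25^2 = 625
801^256 ≡ 625^2 = 390625 ≡ 2373
801^512 ≡ 2373^2 = 5631129 ≡ 1475
864 = 512 + 256 + 64 + 32, so 801^864 ≡ 1475·2373·25·3342 ≡ 1312 (mod 3347)
R · y^e mod p:
1561^2 = 2436721 ≡ 105
1561^4 ≡ 105^2 = 11025 ≡ 984
1561^8 ≡ 984^2 = 968256 ≡ 973
1561^16 ≡ 973^2 = 946729 ≡ 2875
1561^32 ≡ 2875^2 = 8265625 ≡ 1882
1561^64 ≡ 1882^2 = 3541924 ≡ 798
1561^128 ≡ 798^2 = 636804 ≡ 874
1561^256 ≡ 874^2 = 763876 ≡ 760
1561^512 ≡ 760^2 = 577600 ≡ 1916
1561^1024 ≡ 1916^2 = 3671056 ≡ 2744
1561^2048 ≡ 2744^2 = 7529536 ≡ 2133
2936 = 2048 + 512 + 256 + 64 + 32 + 16 + 8, so 1561^2936 ≡ 2133·1916·760·798·1882·2875·973 ≡ 1784 (mod 3347)
2120·1784 = 3782080 ≡ 3317 (mod 3347)
1312 ≠ 3317; the check fails.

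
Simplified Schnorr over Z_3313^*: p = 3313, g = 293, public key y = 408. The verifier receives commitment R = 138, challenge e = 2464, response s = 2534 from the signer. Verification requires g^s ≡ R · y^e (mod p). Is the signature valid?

invalid

g^s mod p:
293^2 = 85849 ≡ 3024
293^4 ≡ 3024^2 = 9144576 ≡ 696
293^8 ≡ 696^2 = 484416 ≡ 718
293^16 ≡ 718^2 = 515524 ≡ 2009
293^32 ≡ 2009^2 = 4036081 ≡ 847
293^64 ≡ 847^2 = 717409 ≡ 1801
293^128 ≡ 1801^2 = 3243601 ≡ 174
293^256 ≡ 174^2 = 30276 ≡ 459
293^512 ≡ 459^2 = 210681 ≡ 1962
293^1024 ≡ 1962^2 = 3849444 ≡ 3051
293^2048 ≡ 3051^2 = 9308601 ≡ 2384
2534 = 2048 + 256 + 128 + 64 + 32 + 4 + 2, so 293^2534 ≡ 2384·459·174·1801·847·696·3024 ≡ 579 (mod 3313)
R · y^e mod p:
408^2 = 166464 ≡ 814
408^4 ≡ 814^2 = 662596 ≡ 3309
408^8 ≡ 3309^2 = 10949481 ≡ 16
408^16 ≡ 16^2 = 256
408^32 ≡ 256^2 = 65536 ≡ 2589
408^64 ≡ 2589^2 = 6702921 ≡ 722
408^128 ≡ 722^2 = 521284 ≡ 1143
408^256 ≡ 1143^2 = 1306449 ≡ 1127
408^512 ≡ 1127^2 = 1270129 ≡ 1250
408^1024 ≡ 1250^2 = 1562500 ≡ 2077
408^2048 ≡ 2077^2 = 4313929 ≡ 403
2464 = 2048 + 256 + 128 + 32, so 408^2464 ≡ 403·1127·1143·2589 ≡ 55 (mod 3313)
138·55 = 7590 ≡ 964 (mod 3313)
579 ≠ 964; the check fails.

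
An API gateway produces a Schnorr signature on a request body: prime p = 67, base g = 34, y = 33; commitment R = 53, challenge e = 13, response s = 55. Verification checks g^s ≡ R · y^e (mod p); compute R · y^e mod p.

33^2 = 1089 ≡ 17
33^4 ≡ 17^2 = 289 ≡ 21
33^8 ≡ 21^2 = 441 ≡ 39
13 = 8 + 4 + 1, so 33^13 ≡ 39·21·33 ≡ 26 (mod 67)
R · y^e ≡ 53·26 = 1378 ≡ 38 (mod 67)

38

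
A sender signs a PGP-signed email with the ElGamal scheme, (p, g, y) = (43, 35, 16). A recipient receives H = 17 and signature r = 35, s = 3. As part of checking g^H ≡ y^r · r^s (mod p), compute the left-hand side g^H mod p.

4

Squares mod 43: 35^1≡35, 35^2≡21, 35^4≡11, 35^8≡35, 35^16≡21
17 = 16 + 1, so 35^17 ≡ 21·35 ≡ 4 (mod 43)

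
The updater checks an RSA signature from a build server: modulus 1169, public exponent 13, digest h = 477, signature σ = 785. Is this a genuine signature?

σ^13 mod 1169 = 477
σ^13 mod 1169 = 477 matches h.

genuine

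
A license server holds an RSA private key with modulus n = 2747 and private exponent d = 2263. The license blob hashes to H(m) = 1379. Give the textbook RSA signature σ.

(H(m))^2 ≡ 1379^2 = 1901641 ≡ 717
(H(m))^4 ≡ 717^2 = 514089 ≡ 400
(H(m))^8 ≡ 400^2 = 160000 ≡ 674
(H(m))^16 ≡ 674^2 = 454276 ≡ 1021
(H(m))^32 ≡ 1021^2 = 1042441 ≡ 1328
(H(m))^64 ≡ 1328^2 = 1763584 ≡ 10
(H(m))^128 ≡ 10^2 = 100
(H(m))^256 ≡ 100^2 = 10000 ≡ 1759
(H(m))^512 ≡ 1759^2 = 3094081 ≡ 959
(H(m))^1024 ≡ 959^2 = 919681 ≡ 2183
(H(m))^2048 ≡ 2183^2 = 4765489 ≡ 2191
2263 = 2048 + 128 + 64 + 16 + 4 + 2 + 1, so (H(m))^2263 ≡ 2191·100·10·1021·400·717·1379 ≡ 1858 (mod 2747)

1858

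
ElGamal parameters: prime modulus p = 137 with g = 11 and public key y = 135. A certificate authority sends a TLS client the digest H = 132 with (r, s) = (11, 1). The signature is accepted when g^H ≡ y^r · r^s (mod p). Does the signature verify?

does not verify

Left side g^H mod p:
11^2 = 121
11^4 ≡ 121^2 = 14641 ≡ 119
11^8 ≡ 119^2 = 14161 ≡ 50
11^16 ≡ 50^2 = 2500 ≡ 34
11^32 ≡ 34^2 = 1156 ≡ 60
11^64 ≡ 60^2 = 3600 ≡ 38
11^128 ≡ 38^2 = 1444 ≡ 74
132 = 128 + 4, so 11^132 ≡ 74·119 ≡ 38 (mod 137)
Right side y^r · r^s mod p:
135^2 = 18225 ≡ 4
135^4 ≡ 4^2 = 16
135^8 ≡ 16^2 = 256 ≡ 119
11 = 8 + 2 + 1, so 135^11 ≡ 119·4·135 ≡ 7 (mod 137)
11^1 mod 137 = 11
7·11 = 77 ≡ 77 (mod 137)
38 ≠ 77, so verification fails.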